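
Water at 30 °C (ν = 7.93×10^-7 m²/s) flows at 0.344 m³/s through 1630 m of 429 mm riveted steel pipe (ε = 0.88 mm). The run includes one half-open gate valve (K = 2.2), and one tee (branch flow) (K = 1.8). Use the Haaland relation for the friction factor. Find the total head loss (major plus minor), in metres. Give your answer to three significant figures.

H_L ≈ 27.2 m

V = 4Q/(πD²) = 2.380 m/s; V²/2g = 0.2887 m
Re = 1.29×10^6, ε/D = 0.00205 → f = 0.02375 (Haaland)
Major: h_f = f(L/D)·V²/2g = 0.02375·3800·0.2887 = 26.05 m
Minor: ΣK = 4.00; h_m = ΣK·V²/2g = 1.155 m
Total H_L = 26.05 + 1.155 = 27.20 m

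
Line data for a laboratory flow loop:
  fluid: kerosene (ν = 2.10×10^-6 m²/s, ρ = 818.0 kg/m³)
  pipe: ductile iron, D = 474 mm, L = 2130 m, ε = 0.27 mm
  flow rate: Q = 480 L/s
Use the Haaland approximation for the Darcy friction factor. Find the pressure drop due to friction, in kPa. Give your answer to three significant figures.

V = 4Q/(πD²) = 4·0.480/(π·0.474²) = 2.720 m/s
Re = VD/ν = 2.720·0.474/2.10×10^-6 = 6.14×10^5 → turbulent
ε/D = 0.27/474 = 5.70×10^-4
Haaland: f = 0.01787
h_f = f(L/D)V²/(2g) = 0.01787·(2130/0.474)·2.720²/(2·9.81) = 30.29 m
Δp = ρg·h_f = 818.0·9.81·30.29 = 243.0 kPa

Δp ≈ 243 kPa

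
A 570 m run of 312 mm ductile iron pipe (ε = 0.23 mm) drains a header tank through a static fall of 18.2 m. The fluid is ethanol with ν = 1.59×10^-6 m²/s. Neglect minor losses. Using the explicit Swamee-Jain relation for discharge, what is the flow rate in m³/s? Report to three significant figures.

Swamee-Jain (Type II): Q = -0.965·√(gD⁵h_f/L)·ln[ε/(3.7D) + √(3.17ν²L/(gD³h_f))]
√(gD⁵h_f/L) = √(9.81·0.312⁵·18.2/570) = 0.03043
ε/(3.7D) = 1.99×10^-4; √(3.17ν²L/(gD³h_f)) = 2.90×10^-5
Q = -0.965·0.03043·ln(2.283×10^-4) = 0.2462 m³/s
Check: V = 3.22 m/s, Re = 6.32×10^5, f = 0.01896, h_f = 18.3 m ≈ 18.2 m ✓

Q ≈ 0.246 m³/s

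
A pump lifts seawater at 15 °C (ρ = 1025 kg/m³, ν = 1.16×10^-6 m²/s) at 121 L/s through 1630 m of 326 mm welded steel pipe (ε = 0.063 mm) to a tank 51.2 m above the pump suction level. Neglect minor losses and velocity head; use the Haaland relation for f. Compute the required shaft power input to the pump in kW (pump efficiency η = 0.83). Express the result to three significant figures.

V = 4Q/(πD²) = 1.450 m/s; Re = 4.07×10^5; ε/D = 1.93×10^-4; f = 0.01551
h_f = f(L/D)V²/2g = 8.306 m
Total head H = z + h_f = 51.2 + 8.306 = 59.51 m
P_hyd = ρgQH = 1025·9.81·0.121·59.51 = 72.40 kW
P_shaft = P_hyd/η = 72.40/0.83 = 87.23 kW

P_shaft ≈ 87.2 kW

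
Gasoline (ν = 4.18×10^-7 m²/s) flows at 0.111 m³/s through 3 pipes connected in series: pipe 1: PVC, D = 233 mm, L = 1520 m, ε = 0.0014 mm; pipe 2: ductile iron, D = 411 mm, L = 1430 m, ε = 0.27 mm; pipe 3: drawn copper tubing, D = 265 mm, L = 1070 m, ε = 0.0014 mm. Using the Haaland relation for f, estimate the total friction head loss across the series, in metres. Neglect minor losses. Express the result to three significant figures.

H ≈ 36.5 m

Pipe 1: V = 2.603 m/s, Re = 1.45×10^6, ε/D = 6.01×10^-6, f = 0.01103, h_1 = f(L/D)V²/2g = 24.85 m
Pipe 2: V = 0.8367 m/s, Re = 8.23×10^5, ε/D = 6.57×10^-4, f = 0.01824, h_2 = f(L/D)V²/2g = 2.265 m
Pipe 3: V = 2.013 m/s, Re = 1.28×10^6, ε/D = 5.28×10^-6, f = 0.01123, h_3 = f(L/D)V²/2g = 9.364 m
Series → Q common, losses add: H = Σh = 36.48 m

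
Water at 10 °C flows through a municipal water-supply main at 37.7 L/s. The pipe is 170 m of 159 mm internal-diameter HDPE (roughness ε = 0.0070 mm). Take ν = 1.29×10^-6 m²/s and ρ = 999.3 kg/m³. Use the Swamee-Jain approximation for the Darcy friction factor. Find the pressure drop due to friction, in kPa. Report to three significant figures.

Δp ≈ 29.9 kPa

V = 4Q/(πD²) = 4·0.0377/(π·0.159²) = 1.899 m/s
Re = VD/ν = 1.899·0.159/1.29×10^-6 = 2.34×10^5 → turbulent
ε/D = 0.0070/159 = 4.40×10^-5
Swamee-Jain: f = 0.01550
h_f = f(L/D)V²/(2g) = 0.01550·(170/0.159)·1.899²/(2·9.81) = 3.045 m
Δp = ρg·h_f = 999.3·9.81·3.045 = 29.85 kPa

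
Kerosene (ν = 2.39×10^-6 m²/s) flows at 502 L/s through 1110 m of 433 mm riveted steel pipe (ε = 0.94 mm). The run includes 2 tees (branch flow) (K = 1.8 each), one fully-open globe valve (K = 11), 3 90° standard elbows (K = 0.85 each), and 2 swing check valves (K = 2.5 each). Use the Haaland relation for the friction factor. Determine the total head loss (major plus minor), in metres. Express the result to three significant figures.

V = 4Q/(πD²) = 3.409 m/s; V²/2g = 0.5923 m
Re = 6.18×10^5, ε/D = 0.00217 → f = 0.02423 (Haaland)
Major: h_f = f(L/D)·V²/2g = 0.02423·2564·0.5923 = 36.80 m
Minor: ΣK = 22.1; h_m = ΣK·V²/2g = 13.12 m
Total H_L = 36.80 + 13.12 = 49.92 m

H_L ≈ 49.9 m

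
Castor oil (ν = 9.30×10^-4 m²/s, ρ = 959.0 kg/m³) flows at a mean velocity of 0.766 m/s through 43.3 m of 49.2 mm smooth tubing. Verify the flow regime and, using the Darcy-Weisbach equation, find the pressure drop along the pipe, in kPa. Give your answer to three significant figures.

Re = VD/ν = 0.766·0.04920/9.30×10^-4 = 40.5 → laminar (Re < 2300)
f = 64/Re = 1.579
h_f = f(L/D)V²/(2g) = 1.579·(43.3/0.04920)·0.766²/(2·9.81) = 41.57 m
Δp = ρg·h_f = 959.0·9.81·41.57 = 391.1 kPa

Δp ≈ 391 kPa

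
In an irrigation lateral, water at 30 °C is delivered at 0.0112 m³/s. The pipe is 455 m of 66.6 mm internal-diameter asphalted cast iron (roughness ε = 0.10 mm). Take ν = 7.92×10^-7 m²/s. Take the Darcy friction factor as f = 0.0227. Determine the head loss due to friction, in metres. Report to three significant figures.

h_f ≈ 81.7 m

V = 4Q/(πD²) = 4·0.0112/(π·0.0666²) = 3.215 m/s
h_f = f(L/D)V²/(2g) = 0.02270·(455/0.0666)·3.215²/(2·9.81) = 81.70 m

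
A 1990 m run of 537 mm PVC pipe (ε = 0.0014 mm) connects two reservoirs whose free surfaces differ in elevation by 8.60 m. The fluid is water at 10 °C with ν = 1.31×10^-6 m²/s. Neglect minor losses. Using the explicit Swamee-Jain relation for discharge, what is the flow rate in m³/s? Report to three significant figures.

Swamee-Jain (Type II): Q = -0.965·√(gD⁵h_f/L)·ln[ε/(3.7D) + √(3.17ν²L/(gD³h_f))]
√(gD⁵h_f/L) = √(9.81·0.537⁵·8.60/1990) = 0.04351
ε/(3.7D) = 7.05×10^-7; √(3.17ν²L/(gD³h_f)) = 2.88×10^-5
Q = -0.965·0.04351·ln(2.949×10^-5) = 0.4380 m³/s
Check: V = 1.93 m/s, Re = 7.93×10^5, f = 0.01213, h_f = 8.57 m ≈ 8.60 m ✓

Q ≈ 0.438 m³/s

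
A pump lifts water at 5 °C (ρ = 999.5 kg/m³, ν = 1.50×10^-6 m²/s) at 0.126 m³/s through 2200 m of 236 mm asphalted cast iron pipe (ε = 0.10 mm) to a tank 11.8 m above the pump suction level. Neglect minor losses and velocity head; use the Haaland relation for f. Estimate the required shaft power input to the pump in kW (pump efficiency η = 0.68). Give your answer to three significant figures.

V = 4Q/(πD²) = 2.880 m/s; Re = 4.53×10^5; ε/D = 4.24×10^-4; f = 0.01716
h_f = f(L/D)V²/2g = 67.65 m
Total head H = z + h_f = 11.8 + 67.65 = 79.45 m
P_hyd = ρgQH = 999.5·9.81·0.126·79.45 = 98.16 kW
P_shaft = P_hyd/η = 98.16/0.68 = 144.3 kW

P_shaft ≈ 144 kW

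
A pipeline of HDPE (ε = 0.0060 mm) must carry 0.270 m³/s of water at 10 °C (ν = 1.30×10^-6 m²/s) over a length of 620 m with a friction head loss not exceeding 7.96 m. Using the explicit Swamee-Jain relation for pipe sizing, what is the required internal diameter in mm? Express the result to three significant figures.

Swamee-Jain (Type III): D = 0.66·[ε^1.25·(LQ²/(gh_f))^4.75 + ν·Q^9.4·(L/(gh_f))^5.2]^0.04
LQ²/(gh_f) = 0.5788; L/(gh_f) = 7.940
Term 1 = ε^1.25·(…)^4.75 = 2.21×10^-8; Term 2 = ν·Q^9.4·(…)^5.2 = 2.80×10^-7
D = 0.66·(2.21×10^-8 + 2.80×10^-7)^0.04 = 0.3621 m = 362 mm
Check: V = 2.62 m/s, Re = 7.30×10^5, f = 0.01258, h_f = 7.55 m ≈ 7.96 m ✓

D ≈ 362 mm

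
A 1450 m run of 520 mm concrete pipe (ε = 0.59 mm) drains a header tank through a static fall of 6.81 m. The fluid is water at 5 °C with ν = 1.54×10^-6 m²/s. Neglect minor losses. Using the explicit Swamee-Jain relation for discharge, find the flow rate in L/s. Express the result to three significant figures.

Q ≈ 322 L/s

Swamee-Jain (Type II): Q = -0.965·√(gD⁵h_f/L)·ln[ε/(3.7D) + √(3.17ν²L/(gD³h_f))]
√(gD⁵h_f/L) = √(9.81·0.520⁵·6.81/1450) = 0.04185
ε/(3.7D) = 3.07×10^-4; √(3.17ν²L/(gD³h_f)) = 3.41×10^-5
Q = -0.965·0.04185·ln(3.407×10^-4) = 0.3225 m³/s
Check: V = 1.52 m/s, Re = 5.13×10^5, f = 0.02091, h_f = 6.85 m ≈ 6.81 m ✓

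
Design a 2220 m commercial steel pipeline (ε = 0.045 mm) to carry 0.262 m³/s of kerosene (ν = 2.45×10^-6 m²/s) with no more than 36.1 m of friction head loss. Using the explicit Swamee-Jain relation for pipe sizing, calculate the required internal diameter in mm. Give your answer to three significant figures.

D ≈ 355 mm

Swamee-Jain (Type III): D = 0.66·[ε^1.25·(LQ²/(gh_f))^4.75 + ν·Q^9.4·(L/(gh_f))^5.2]^0.04
LQ²/(gh_f) = 0.4303; L/(gh_f) = 6.269
Term 1 = ε^1.25·(…)^4.75 = 6.71×10^-8; Term 2 = ν·Q^9.4·(…)^5.2 = 1.17×10^-7
D = 0.66·(6.71×10^-8 + 1.17×10^-7)^0.04 = 0.3549 m = 355 mm
Check: V = 2.65 m/s, Re = 3.84×10^5, f = 0.01521, h_f = 34.0 m ≈ 36.1 m ✓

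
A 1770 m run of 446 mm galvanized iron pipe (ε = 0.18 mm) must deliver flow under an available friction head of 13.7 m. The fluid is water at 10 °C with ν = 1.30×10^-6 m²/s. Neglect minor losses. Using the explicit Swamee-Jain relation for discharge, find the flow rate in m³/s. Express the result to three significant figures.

Q ≈ 0.314 m³/s

Swamee-Jain (Type II): Q = -0.965·√(gD⁵h_f/L)·ln[ε/(3.7D) + √(3.17ν²L/(gD³h_f))]
√(gD⁵h_f/L) = √(9.81·0.446⁵·13.7/1770) = 0.03661
ε/(3.7D) = 1.09×10^-4; √(3.17ν²L/(gD³h_f)) = 2.82×10^-5
Q = -0.965·0.03661·ln(1.373×10^-4) = 0.3142 m³/s
Check: V = 2.01 m/s, Re = 6.90×10^5, f = 0.01686, h_f = 13.8 m ≈ 13.7 m ✓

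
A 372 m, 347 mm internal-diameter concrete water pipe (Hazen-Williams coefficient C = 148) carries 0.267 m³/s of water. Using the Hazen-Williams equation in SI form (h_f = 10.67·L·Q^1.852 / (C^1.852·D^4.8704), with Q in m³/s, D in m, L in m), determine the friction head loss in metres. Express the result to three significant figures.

h_f = 10.67·372·0.267^1.852 / (148^1.852·0.347^4.8704) = 5.702 m

h_f ≈ 5.70 m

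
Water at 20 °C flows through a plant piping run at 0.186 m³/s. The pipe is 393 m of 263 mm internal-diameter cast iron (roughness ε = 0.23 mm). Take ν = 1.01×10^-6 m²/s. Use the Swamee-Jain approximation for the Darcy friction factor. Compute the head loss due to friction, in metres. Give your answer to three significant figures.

V = 4Q/(πD²) = 4·0.186/(π·0.263²) = 3.424 m/s
Re = VD/ν = 3.424·0.263/1.01×10^-6 = 8.92×10^5 → turbulent
ε/D = 0.23/263 = 8.75×10^-4
Swamee-Jain: f = 0.01948
h_f = f(L/D)V²/(2g) = 0.01948·(393/0.263)·3.424²/(2·9.81) = 17.39 m

h_f ≈ 17.4 m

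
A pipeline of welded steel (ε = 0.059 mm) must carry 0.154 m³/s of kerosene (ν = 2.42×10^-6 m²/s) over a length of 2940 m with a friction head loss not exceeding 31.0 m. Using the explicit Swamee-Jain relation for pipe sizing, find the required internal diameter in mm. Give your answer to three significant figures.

D ≈ 318 mm

Swamee-Jain (Type III): D = 0.66·[ε^1.25·(LQ²/(gh_f))^4.75 + ν·Q^9.4·(L/(gh_f))^5.2]^0.04
LQ²/(gh_f) = 0.2293; L/(gh_f) = 9.668
Term 1 = ε^1.25·(…)^4.75 = 4.73×10^-9; Term 2 = ν·Q^9.4·(…)^5.2 = 7.42×10^-9
D = 0.66·(4.73×10^-9 + 7.42×10^-9)^0.04 = 0.3184 m = 318 mm
Check: V = 1.93 m/s, Re = 2.55×10^5, f = 0.01651, h_f = 29.1 m ≈ 31.0 m ✓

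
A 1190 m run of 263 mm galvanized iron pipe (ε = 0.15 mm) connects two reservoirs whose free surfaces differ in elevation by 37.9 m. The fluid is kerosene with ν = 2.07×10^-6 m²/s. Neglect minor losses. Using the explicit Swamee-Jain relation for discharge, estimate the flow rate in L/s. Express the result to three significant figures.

Q ≈ 163 L/s

Swamee-Jain (Type II): Q = -0.965·√(gD⁵h_f/L)·ln[ε/(3.7D) + √(3.17ν²L/(gD³h_f))]
√(gD⁵h_f/L) = √(9.81·0.263⁵·37.9/1190) = 0.01983
ε/(3.7D) = 1.54×10^-4; √(3.17ν²L/(gD³h_f)) = 4.89×10^-5
Q = -0.965·0.01983·ln(2.030×10^-4) = 0.1627 m³/s
Check: V = 2.99 m/s, Re = 3.80×10^5, f = 0.01846, h_f = 38.2 m ≈ 37.9 m ✓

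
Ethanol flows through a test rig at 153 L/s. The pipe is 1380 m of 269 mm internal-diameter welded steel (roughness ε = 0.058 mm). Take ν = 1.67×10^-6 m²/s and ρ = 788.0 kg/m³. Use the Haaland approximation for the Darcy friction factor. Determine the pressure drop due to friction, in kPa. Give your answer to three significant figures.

V = 4Q/(πD²) = 4·0.153/(π·0.269²) = 2.692 m/s
Re = VD/ν = 2.692·0.269/1.67×10^-6 = 4.34×10^5 → turbulent
ε/D = 0.058/269 = 2.16×10^-4
Haaland: f = 0.01562
h_f = f(L/D)V²/(2g) = 0.01562·(1380/0.269)·2.692²/(2·9.81) = 29.60 m
Δp = ρg·h_f = 788.0·9.81·29.60 = 228.8 kPa

Δp ≈ 229 kPa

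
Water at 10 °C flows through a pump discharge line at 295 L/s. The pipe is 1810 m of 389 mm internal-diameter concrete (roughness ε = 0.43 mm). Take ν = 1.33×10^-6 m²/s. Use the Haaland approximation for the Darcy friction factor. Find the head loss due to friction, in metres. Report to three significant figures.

h_f ≈ 30.0 m

V = 4Q/(πD²) = 4·0.295/(π·0.389²) = 2.482 m/s
Re = VD/ν = 2.482·0.389/1.33×10^-6 = 7.26×10^5 → turbulent
ε/D = 0.43/389 = 0.00111
Haaland: f = 0.02050
h_f = f(L/D)V²/(2g) = 0.02050·(1810/0.389)·2.482²/(2·9.81) = 29.96 m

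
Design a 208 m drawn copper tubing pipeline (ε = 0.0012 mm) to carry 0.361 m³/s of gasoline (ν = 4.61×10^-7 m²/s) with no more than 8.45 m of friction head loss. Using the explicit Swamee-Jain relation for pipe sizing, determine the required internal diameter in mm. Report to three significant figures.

Swamee-Jain (Type III): D = 0.66·[ε^1.25·(LQ²/(gh_f))^4.75 + ν·Q^9.4·(L/(gh_f))^5.2]^0.04
LQ²/(gh_f) = 0.3270; L/(gh_f) = 2.509
Term 1 = ε^1.25·(…)^4.75 = 1.96×10^-10; Term 2 = ν·Q^9.4·(…)^5.2 = 3.82×10^-9
D = 0.66·(1.96×10^-10 + 3.82×10^-9)^0.04 = 0.3046 m = 305 mm
Check: V = 4.95 m/s, Re = 3.27×10^6, f = 0.009805, h_f = 8.38 m ≈ 8.45 m ✓

D ≈ 305 mm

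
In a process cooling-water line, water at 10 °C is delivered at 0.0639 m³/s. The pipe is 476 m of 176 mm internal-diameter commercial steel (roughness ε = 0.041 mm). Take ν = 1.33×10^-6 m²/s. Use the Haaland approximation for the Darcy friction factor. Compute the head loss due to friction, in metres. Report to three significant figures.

V = 4Q/(πD²) = 4·0.0639/(π·0.176²) = 2.627 m/s
Re = VD/ν = 2.627·0.176/1.33×10^-6 = 3.48×10^5 → turbulent
ε/D = 0.041/176 = 2.33×10^-4
Haaland: f = 0.01608
h_f = f(L/D)V²/(2g) = 0.01608·(476/0.176)·2.627²/(2·9.81) = 15.29 m

h_f ≈ 15.3 m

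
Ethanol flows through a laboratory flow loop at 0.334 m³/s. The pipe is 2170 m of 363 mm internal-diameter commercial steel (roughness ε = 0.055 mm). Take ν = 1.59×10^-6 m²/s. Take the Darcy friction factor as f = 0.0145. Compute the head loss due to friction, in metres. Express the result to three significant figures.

V = 4Q/(πD²) = 4·0.334/(π·0.363²) = 3.227 m/s
h_f = f(L/D)V²/(2g) = 0.01450·(2170/0.363)·3.227²/(2·9.81) = 46.02 m

h_f ≈ 46.0 m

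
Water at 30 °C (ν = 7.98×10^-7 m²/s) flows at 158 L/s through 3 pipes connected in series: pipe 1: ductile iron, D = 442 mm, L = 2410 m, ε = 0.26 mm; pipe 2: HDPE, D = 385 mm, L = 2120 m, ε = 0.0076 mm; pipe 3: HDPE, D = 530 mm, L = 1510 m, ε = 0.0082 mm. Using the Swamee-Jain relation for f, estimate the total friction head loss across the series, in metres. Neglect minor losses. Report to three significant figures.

Pipe 1: V = 1.030 m/s, Re = 5.70×10^5, ε/D = 5.88×10^-4, f = 0.01820, h_1 = f(L/D)V²/2g = 5.364 m
Pipe 2: V = 1.357 m/s, Re = 6.55×10^5, ε/D = 1.97×10^-5, f = 0.01285, h_2 = f(L/D)V²/2g = 6.642 m
Pipe 3: V = 0.7162 m/s, Re = 4.76×10^5, ε/D = 1.55×10^-5, f = 0.01345, h_3 = f(L/D)V²/2g = 1.002 m
Series → Q common, losses add: H = Σh = 13.01 m

H ≈ 13.0 m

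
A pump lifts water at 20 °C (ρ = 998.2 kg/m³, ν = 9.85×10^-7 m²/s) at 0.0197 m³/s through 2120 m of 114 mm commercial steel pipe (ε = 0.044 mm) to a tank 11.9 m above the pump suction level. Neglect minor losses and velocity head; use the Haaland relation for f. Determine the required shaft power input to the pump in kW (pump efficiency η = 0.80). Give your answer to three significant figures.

P_shaft ≈ 18.0 kW

V = 4Q/(πD²) = 1.930 m/s; Re = 2.23×10^5; ε/D = 3.86×10^-4; f = 0.01782
h_f = f(L/D)V²/2g = 62.92 m
Total head H = z + h_f = 11.9 + 62.92 = 74.82 m
P_hyd = ρgQH = 998.2·9.81·0.0197·74.82 = 14.43 kW
P_shaft = P_hyd/η = 14.43/0.80 = 18.04 kW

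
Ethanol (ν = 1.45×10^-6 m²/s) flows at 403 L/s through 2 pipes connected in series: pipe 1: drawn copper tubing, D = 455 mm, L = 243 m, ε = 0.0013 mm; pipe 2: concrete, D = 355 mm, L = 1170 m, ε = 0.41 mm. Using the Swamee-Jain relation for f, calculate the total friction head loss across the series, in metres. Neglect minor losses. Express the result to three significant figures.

H ≈ 59.7 m

Pipe 1: V = 2.479 m/s, Re = 7.78×10^5, ε/D = 2.86×10^-6, f = 0.01218, h_1 = f(L/D)V²/2g = 2.036 m
Pipe 2: V = 4.072 m/s, Re = 9.97×10^5, ε/D = 0.00115, f = 0.02070, h_2 = f(L/D)V²/2g = 57.65 m
Series → Q common, losses add: H = Σh = 59.69 m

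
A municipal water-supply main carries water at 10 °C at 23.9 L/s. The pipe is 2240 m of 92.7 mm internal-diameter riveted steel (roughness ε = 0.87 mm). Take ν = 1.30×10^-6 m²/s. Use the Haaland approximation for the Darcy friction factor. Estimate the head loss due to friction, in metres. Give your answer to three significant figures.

h_f ≈ 578 m

V = 4Q/(πD²) = 4·0.0239/(π·0.0927²) = 3.541 m/s
Re = VD/ν = 3.541·0.0927/1.30×10^-6 = 2.53×10^5 → turbulent
ε/D = 0.87/92.7 = 0.00939
Haaland: f = 0.03741
h_f = f(L/D)V²/(2g) = 0.03741·(2240/0.0927)·3.541²/(2·9.81) = 577.8 m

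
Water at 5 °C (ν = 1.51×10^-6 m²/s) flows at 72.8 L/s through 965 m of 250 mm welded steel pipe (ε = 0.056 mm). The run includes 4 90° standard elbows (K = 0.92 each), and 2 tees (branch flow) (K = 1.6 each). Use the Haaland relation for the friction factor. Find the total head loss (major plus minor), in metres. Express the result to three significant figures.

V = 4Q/(πD²) = 1.483 m/s; V²/2g = 0.1121 m
Re = 2.46×10^5, ε/D = 2.24×10^-4 → f = 0.01661 (Haaland)
Major: h_f = f(L/D)·V²/2g = 0.01661·3860·0.1121 = 7.187 m
Minor: ΣK = 6.88; h_m = ΣK·V²/2g = 0.7713 m
Total H_L = 7.187 + 0.7713 = 7.959 m

H_L ≈ 7.96 m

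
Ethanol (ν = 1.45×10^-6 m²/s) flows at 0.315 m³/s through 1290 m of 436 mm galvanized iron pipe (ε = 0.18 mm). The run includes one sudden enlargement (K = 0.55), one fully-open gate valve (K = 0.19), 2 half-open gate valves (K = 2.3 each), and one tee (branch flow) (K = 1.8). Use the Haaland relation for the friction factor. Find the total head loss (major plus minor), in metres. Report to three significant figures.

V = 4Q/(πD²) = 2.110 m/s; V²/2g = 0.2269 m
Re = 6.34×10^5, ε/D = 4.13×10^-4 → f = 0.01681 (Haaland)
Major: h_f = f(L/D)·V²/2g = 0.01681·2959·0.2269 = 11.28 m
Minor: ΣK = 7.14; h_m = ΣK·V²/2g = 1.620 m
Total H_L = 11.28 + 1.620 = 12.90 m

H_L ≈ 12.9 m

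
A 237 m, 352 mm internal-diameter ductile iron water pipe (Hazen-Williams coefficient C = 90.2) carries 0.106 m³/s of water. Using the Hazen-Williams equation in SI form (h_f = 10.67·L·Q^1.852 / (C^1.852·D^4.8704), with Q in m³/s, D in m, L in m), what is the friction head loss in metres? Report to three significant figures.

h_f = 10.67·237·0.106^1.852 / (90.2^1.852·0.352^4.8704) = 1.532 m

h_f ≈ 1.53 m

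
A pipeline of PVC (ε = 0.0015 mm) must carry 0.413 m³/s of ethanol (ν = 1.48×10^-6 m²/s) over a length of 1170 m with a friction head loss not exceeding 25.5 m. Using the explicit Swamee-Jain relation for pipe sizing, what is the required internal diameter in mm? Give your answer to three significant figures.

Swamee-Jain (Type III): D = 0.66·[ε^1.25·(LQ²/(gh_f))^4.75 + ν·Q^9.4·(L/(gh_f))^5.2]^0.04
LQ²/(gh_f) = 0.7978; L/(gh_f) = 4.677
Term 1 = ε^1.25·(…)^4.75 = 1.79×10^-8; Term 2 = ν·Q^9.4·(…)^5.2 = 1.11×10^-6
D = 0.66·(1.79×10^-8 + 1.11×10^-6)^0.04 = 0.3816 m = 382 mm
Check: V = 3.61 m/s, Re = 9.31×10^5, f = 0.01184, h_f = 24.1 m ≈ 25.5 m ✓

D ≈ 382 mm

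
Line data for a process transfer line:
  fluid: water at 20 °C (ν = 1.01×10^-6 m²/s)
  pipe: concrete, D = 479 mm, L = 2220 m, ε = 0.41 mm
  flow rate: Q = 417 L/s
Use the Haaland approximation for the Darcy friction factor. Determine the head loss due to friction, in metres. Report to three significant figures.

V = 4Q/(πD²) = 4·0.417/(π·0.479²) = 2.314 m/s
Re = VD/ν = 2.314·0.479/1.01×10^-6 = 1.10×10^6 → turbulent
ε/D = 0.41/479 = 8.56×10^-4
Haaland: f = 0.01922
h_f = f(L/D)V²/(2g) = 0.01922·(2220/0.479)·2.314²/(2·9.81) = 24.32 m

h_f ≈ 24.3 m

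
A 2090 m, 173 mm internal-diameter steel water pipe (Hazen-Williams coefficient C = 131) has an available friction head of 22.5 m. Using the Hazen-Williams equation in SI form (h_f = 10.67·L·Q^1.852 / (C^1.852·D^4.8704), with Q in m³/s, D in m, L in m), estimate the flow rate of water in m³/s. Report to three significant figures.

Q ≈ 0.0313 m³/s

Rearranging: Q = [h_f·C^1.852·D^4.8704 / (10.67·L)]^(1/1.852)
Q = [22.5·131^1.852·0.173^4.8704 / (10.67·2090)]^0.540 = 0.03131 m³/s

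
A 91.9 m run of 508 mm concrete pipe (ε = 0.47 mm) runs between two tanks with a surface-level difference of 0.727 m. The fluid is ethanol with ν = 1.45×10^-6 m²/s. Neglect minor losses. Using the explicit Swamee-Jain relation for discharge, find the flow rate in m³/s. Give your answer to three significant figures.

Q ≈ 0.405 m³/s

Swamee-Jain (Type II): Q = -0.965·√(gD⁵h_f/L)·ln[ε/(3.7D) + √(3.17ν²L/(gD³h_f))]
√(gD⁵h_f/L) = √(9.81·0.508⁵·0.727/91.9) = 0.05124
ε/(3.7D) = 2.50×10^-4; √(3.17ν²L/(gD³h_f)) = 2.56×10^-5
Q = -0.965·0.05124·ln(2.756×10^-4) = 0.4053 m³/s
Check: V = 2.00 m/s, Re = 7.01×10^5, f = 0.01983, h_f = 0.731 m ≈ 0.727 m ✓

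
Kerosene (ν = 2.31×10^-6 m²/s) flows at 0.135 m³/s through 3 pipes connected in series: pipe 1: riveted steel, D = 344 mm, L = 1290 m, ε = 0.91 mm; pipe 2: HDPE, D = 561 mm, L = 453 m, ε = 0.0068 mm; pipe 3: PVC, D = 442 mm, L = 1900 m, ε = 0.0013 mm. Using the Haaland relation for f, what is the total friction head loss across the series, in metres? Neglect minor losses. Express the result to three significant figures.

Pipe 1: V = 1.453 m/s, Re = 2.16×10^5, ε/D = 0.00265, f = 0.02592, h_1 = f(L/D)V²/2g = 10.45 m
Pipe 2: V = 0.5462 m/s, Re = 1.33×10^5, ε/D = 1.21×10^-5, f = 0.01687, h_2 = f(L/D)V²/2g = 0.2071 m
Pipe 3: V = 0.8798 m/s, Re = 1.68×10^5, ε/D = 2.94×10^-6, f = 0.01605, h_3 = f(L/D)V²/2g = 2.722 m
Series → Q common, losses add: H = Σh = 13.38 m

H ≈ 13.4 m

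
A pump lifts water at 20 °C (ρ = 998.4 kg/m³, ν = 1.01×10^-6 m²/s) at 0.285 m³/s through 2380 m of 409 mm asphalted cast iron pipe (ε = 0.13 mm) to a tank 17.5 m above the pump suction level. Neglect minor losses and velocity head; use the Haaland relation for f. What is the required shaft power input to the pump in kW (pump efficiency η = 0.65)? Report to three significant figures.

V = 4Q/(πD²) = 2.169 m/s; Re = 8.78×10^5; ε/D = 3.18×10^-4; f = 0.01584
h_f = f(L/D)V²/2g = 22.11 m
Total head H = z + h_f = 17.5 + 22.11 = 39.61 m
P_hyd = ρgQH = 998.4·9.81·0.285·39.61 = 110.6 kW
P_shaft = P_hyd/η = 110.6/0.65 = 170.1 kW

P_shaft ≈ 170 kW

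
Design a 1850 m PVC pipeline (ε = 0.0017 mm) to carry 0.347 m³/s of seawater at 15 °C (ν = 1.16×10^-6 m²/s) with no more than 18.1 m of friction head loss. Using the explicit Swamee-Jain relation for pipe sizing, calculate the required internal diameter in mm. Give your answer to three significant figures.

D ≈ 418 mm

Swamee-Jain (Type III): D = 0.66·[ε^1.25·(LQ²/(gh_f))^4.75 + ν·Q^9.4·(L/(gh_f))^5.2]^0.04
LQ²/(gh_f) = 1.255; L/(gh_f) = 10.42
Term 1 = ε^1.25·(…)^4.75 = 1.80×10^-7; Term 2 = ν·Q^9.4·(…)^5.2 = 1.09×10^-5
D = 0.66·(1.80×10^-7 + 1.09×10^-5)^0.04 = 0.4181 m = 418 mm
Check: V = 2.53 m/s, Re = 9.11×10^5, f = 0.01189, h_f = 17.1 m ≈ 18.1 m ✓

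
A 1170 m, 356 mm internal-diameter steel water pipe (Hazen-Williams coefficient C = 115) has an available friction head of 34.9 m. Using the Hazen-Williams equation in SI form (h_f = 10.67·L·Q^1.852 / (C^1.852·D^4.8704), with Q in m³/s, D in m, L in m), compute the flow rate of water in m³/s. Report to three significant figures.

Q ≈ 0.318 m³/s

Rearranging: Q = [h_f·C^1.852·D^4.8704 / (10.67·L)]^(1/1.852)
Q = [34.9·115^1.852·0.356^4.8704 / (10.67·1170)]^0.540 = 0.3179 m³/s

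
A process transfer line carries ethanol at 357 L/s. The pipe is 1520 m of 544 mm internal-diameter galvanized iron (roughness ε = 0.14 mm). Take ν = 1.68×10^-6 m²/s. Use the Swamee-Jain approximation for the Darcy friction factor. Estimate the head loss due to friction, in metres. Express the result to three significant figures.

V = 4Q/(πD²) = 4·0.357/(π·0.544²) = 1.536 m/s
Re = VD/ν = 1.536·0.544/1.68×10^-6 = 4.97×10^5 → turbulent
ε/D = 0.14/544 = 2.57×10^-4
Swamee-Jain: f = 0.01603
h_f = f(L/D)V²/(2g) = 0.01603·(1520/0.544)·1.536²/(2·9.81) = 5.385 m

h_f ≈ 5.39 m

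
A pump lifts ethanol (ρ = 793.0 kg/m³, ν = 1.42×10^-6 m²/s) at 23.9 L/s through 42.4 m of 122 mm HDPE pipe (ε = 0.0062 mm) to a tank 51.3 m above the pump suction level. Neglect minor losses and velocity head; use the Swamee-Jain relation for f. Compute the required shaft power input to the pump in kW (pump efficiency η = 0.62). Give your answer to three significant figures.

P_shaft ≈ 15.7 kW

V = 4Q/(πD²) = 2.045 m/s; Re = 1.76×10^5; ε/D = 5.08×10^-5; f = 0.01635
h_f = f(L/D)V²/2g = 1.211 m
Total head H = z + h_f = 51.3 + 1.211 = 52.51 m
P_hyd = ρgQH = 793.0·9.81·0.0239·52.51 = 9.763 kW
P_shaft = P_hyd/η = 9.763/0.62 = 15.75 kW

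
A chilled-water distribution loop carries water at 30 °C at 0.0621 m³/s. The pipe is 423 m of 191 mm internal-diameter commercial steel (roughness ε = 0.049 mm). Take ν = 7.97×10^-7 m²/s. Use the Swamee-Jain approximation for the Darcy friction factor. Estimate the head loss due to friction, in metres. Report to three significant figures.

V = 4Q/(πD²) = 4·0.0621/(π·0.191²) = 2.167 m/s
Re = VD/ν = 2.167·0.191/7.97×10^-7 = 5.19×10^5 → turbulent
ε/D = 0.049/191 = 2.57×10^-4
Swamee-Jain: f = 0.01597
h_f = f(L/D)V²/(2g) = 0.01597·(423/0.191)·2.167²/(2·9.81) = 8.468 m

h_f ≈ 8.47 m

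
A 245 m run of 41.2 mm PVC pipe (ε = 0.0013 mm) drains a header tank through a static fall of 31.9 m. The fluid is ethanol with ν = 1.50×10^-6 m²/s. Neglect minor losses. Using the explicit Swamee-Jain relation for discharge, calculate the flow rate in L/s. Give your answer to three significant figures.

Swamee-Jain (Type II): Q = -0.965·√(gD⁵h_f/L)·ln[ε/(3.7D) + √(3.17ν²L/(gD³h_f))]
√(gD⁵h_f/L) = √(9.81·0.0412⁵·31.9/245) = 3.894×10^-4
ε/(3.7D) = 8.53×10^-6; √(3.17ν²L/(gD³h_f)) = 2.83×10^-4
Q = -0.965·3.894×10^-4·ln(2.911×10^-4) = 0.003059 m³/s
Check: V = 2.29 m/s, Re = 6.30×10^4, f = 0.01987, h_f = 31.7 m ≈ 31.9 m ✓

Q ≈ 3.06 L/s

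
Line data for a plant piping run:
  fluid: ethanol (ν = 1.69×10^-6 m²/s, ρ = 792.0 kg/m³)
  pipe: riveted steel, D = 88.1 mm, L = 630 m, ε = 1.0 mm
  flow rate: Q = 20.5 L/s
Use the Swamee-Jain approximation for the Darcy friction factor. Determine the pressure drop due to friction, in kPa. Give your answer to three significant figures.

V = 4Q/(πD²) = 4·0.0205/(π·0.0881²) = 3.363 m/s
Re = VD/ν = 3.363·0.0881/1.69×10^-6 = 1.75×10^5 → turbulent
ε/D = 1.0/88.1 = 0.0114
Swamee-Jain: f = 0.04007
h_f = f(L/D)V²/(2g) = 0.04007·(630/0.0881)·3.363²/(2·9.81) = 165.1 m
Δp = ρg·h_f = 792.0·9.81·165.1 = 1283 kPa

Δp ≈ 1280 kPa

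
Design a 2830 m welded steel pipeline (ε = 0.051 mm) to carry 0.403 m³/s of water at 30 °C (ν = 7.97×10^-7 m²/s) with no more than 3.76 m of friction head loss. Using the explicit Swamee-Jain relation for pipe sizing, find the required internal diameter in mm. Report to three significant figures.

Swamee-Jain (Type III): D = 0.66·[ε^1.25·(LQ²/(gh_f))^4.75 + ν·Q^9.4·(L/(gh_f))^5.2]^0.04
LQ²/(gh_f) = 12.46; L/(gh_f) = 76.72
Term 1 = ε^1.25·(…)^4.75 = 0.689; Term 2 = ν·Q^9.4·(…)^5.2 = 0.984
D = 0.66·(0.689 + 0.984)^0.04 = 0.6737 m = 674 mm
Check: V = 1.13 m/s, Re = 9.56×10^5, f = 0.01319, h_f = 3.61 m ≈ 3.76 m ✓

D ≈ 674 mm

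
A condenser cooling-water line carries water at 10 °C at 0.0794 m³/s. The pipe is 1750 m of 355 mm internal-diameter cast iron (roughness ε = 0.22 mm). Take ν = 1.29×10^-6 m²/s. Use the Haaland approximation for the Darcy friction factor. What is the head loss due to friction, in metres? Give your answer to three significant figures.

h_f ≈ 3.09 m

V = 4Q/(πD²) = 4·0.0794/(π·0.355²) = 0.8022 m/s
Re = VD/ν = 0.8022·0.355/1.29×10^-6 = 2.21×10^5 → turbulent
ε/D = 0.22/355 = 6.20×10^-4
Haaland: f = 0.01910
h_f = f(L/D)V²/(2g) = 0.01910·(1750/0.355)·0.8022²/(2·9.81) = 3.089 m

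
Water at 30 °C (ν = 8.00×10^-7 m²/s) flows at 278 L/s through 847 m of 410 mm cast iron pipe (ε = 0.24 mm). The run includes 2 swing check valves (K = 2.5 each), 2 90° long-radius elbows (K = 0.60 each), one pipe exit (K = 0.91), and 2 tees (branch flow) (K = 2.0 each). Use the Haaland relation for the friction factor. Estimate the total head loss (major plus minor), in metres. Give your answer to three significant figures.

H_L ≈ 10.8 m

V = 4Q/(πD²) = 2.106 m/s; V²/2g = 0.2260 m
Re = 1.08×10^6, ε/D = 5.85×10^-4 → f = 0.01771 (Haaland)
Major: h_f = f(L/D)·V²/2g = 0.01771·2066·0.2260 = 8.266 m
Minor: ΣK = 11.1; h_m = ΣK·V²/2g = 2.511 m
Total H_L = 8.266 + 2.511 = 10.78 m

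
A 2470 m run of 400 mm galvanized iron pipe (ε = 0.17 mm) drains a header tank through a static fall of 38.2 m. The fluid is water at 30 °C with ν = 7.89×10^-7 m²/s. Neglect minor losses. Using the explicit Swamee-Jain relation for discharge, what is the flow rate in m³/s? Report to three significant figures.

Swamee-Jain (Type II): Q = -0.965·√(gD⁵h_f/L)·ln[ε/(3.7D) + √(3.17ν²L/(gD³h_f))]
√(gD⁵h_f/L) = √(9.81·0.400⁵·38.2/2470) = 0.03942
ε/(3.7D) = 1.15×10^-4; √(3.17ν²L/(gD³h_f)) = 1.43×10^-5
Q = -0.965·0.03942·ln(1.291×10^-4) = 0.3406 m³/s
Check: V = 2.71 m/s, Re = 1.37×10^6, f = 0.01661, h_f = 38.4 m ≈ 38.2 m ✓

Q ≈ 0.341 m³/s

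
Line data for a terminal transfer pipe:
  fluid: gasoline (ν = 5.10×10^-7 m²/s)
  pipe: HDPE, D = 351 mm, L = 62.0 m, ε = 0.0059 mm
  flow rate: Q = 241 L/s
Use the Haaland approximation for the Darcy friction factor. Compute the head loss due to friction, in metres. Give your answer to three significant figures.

h_f ≈ 0.617 m

V = 4Q/(πD²) = 4·0.241/(π·0.351²) = 2.491 m/s
Re = VD/ν = 2.491·0.351/5.10×10^-7 = 1.71×10^6 → turbulent
ε/D = 0.0059/351 = 1.68×10^-5
Haaland: f = 0.01105
h_f = f(L/D)V²/(2g) = 0.01105·(62.0/0.351)·2.491²/(2·9.81) = 0.6173 m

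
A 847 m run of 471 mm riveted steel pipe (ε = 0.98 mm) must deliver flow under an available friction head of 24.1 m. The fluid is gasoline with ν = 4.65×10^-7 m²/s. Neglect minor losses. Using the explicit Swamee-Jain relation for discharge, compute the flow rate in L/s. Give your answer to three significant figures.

Q ≈ 580 L/s

Swamee-Jain (Type II): Q = -0.965·√(gD⁵h_f/L)·ln[ε/(3.7D) + √(3.17ν²L/(gD³h_f))]
√(gD⁵h_f/L) = √(9.81·0.471⁵·24.1/847) = 0.08044
ε/(3.7D) = 5.62×10^-4; √(3.17ν²L/(gD³h_f)) = 4.85×10^-6
Q = -0.965·0.08044·ln(5.672×10^-4) = 0.5802 m³/s
Check: V = 3.33 m/s, Re = 3.37×10^6, f = 0.02375, h_f = 24.1 m ≈ 24.1 m ✓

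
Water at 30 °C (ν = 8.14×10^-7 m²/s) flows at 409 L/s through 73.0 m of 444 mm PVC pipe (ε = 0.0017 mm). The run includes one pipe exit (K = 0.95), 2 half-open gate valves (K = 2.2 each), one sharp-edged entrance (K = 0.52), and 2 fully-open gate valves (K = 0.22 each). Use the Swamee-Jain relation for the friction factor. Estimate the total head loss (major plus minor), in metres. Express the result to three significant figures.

H_L ≈ 2.89 m

V = 4Q/(πD²) = 2.642 m/s; V²/2g = 0.3557 m
Re = 1.44×10^6, ε/D = 3.83×10^-6 → f = 0.01105 (Swamee-Jain)
Major: h_f = f(L/D)·V²/2g = 0.01105·164.4·0.3557 = 0.6459 m
Minor: ΣK = 6.31; h_m = ΣK·V²/2g = 2.244 m
Total H_L = 0.6459 + 2.244 = 2.890 m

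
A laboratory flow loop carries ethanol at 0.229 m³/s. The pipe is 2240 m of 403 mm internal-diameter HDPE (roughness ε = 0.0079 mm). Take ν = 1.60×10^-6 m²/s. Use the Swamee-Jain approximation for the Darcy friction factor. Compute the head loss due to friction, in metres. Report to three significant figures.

h_f ≈ 12.4 m

V = 4Q/(πD²) = 4·0.229/(π·0.403²) = 1.795 m/s
Re = VD/ν = 1.795·0.403/1.60×10^-6 = 4.52×10^5 → turbulent
ε/D = 0.0079/403 = 1.96×10^-5
Swamee-Jain: f = 0.01362
h_f = f(L/D)V²/(2g) = 0.01362·(2240/0.403)·1.795²/(2·9.81) = 12.44 m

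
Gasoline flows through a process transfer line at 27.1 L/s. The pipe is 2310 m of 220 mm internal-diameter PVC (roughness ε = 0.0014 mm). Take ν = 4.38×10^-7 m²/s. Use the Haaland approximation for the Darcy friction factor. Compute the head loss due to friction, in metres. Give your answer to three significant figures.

h_f ≈ 3.79 m

V = 4Q/(πD²) = 4·0.0271/(π·0.220²) = 0.7129 m/s
Re = VD/ν = 0.7129·0.220/4.38×10^-7 = 3.58×10^5 → turbulent
ε/D = 0.0014/220 = 6.36×10^-6
Haaland: f = 0.01394
h_f = f(L/D)V²/(2g) = 0.01394·(2310/0.220)·0.7129²/(2·9.81) = 3.790 m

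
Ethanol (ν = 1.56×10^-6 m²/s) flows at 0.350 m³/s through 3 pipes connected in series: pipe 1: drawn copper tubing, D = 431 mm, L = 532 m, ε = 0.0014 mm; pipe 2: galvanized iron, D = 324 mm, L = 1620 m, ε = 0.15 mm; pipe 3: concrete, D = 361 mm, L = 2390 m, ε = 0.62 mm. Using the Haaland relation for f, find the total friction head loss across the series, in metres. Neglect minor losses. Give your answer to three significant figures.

Pipe 1: V = 2.399 m/s, Re = 6.63×10^5, ε/D = 3.25×10^-6, f = 0.01247, h_1 = f(L/D)V²/2g = 4.515 m
Pipe 2: V = 4.245 m/s, Re = 8.82×10^5, ε/D = 4.63×10^-4, f = 0.01697, h_2 = f(L/D)V²/2g = 77.94 m
Pipe 3: V = 3.420 m/s, Re = 7.91×10^5, ε/D = 0.00172, f = 0.02277, h_3 = f(L/D)V²/2g = 89.86 m
Series → Q common, losses add: H = Σh = 172.3 m

H ≈ 172 m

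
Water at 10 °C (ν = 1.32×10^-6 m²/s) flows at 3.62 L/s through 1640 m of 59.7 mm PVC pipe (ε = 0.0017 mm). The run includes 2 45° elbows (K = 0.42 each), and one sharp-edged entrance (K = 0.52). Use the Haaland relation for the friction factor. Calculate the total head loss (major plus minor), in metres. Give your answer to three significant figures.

V = 4Q/(πD²) = 1.293 m/s; V²/2g = 0.08524 m
Re = 5.85×10^4, ε/D = 2.85×10^-5 → f = 0.02008 (Haaland)
Major: h_f = f(L/D)·V²/2g = 0.02008·27471·0.08524 = 47.02 m
Minor: ΣK = 1.36; h_m = ΣK·V²/2g = 0.1159 m
Total H_L = 47.02 + 0.1159 = 47.14 m

H_L ≈ 47.1 m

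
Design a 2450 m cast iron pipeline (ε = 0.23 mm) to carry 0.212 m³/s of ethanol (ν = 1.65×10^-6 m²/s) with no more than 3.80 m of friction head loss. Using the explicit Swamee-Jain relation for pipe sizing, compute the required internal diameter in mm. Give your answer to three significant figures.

D ≈ 541 mm

Swamee-Jain (Type III): D = 0.66·[ε^1.25·(LQ²/(gh_f))^4.75 + ν·Q^9.4·(L/(gh_f))^5.2]^0.04
LQ²/(gh_f) = 2.954; L/(gh_f) = 65.72
Term 1 = ε^1.25·(…)^4.75 = 0.00486; Term 2 = ν·Q^9.4·(…)^5.2 = 0.00217
D = 0.66·(0.00486 + 0.00217)^0.04 = 0.5413 m = 541 mm
Check: V = 0.921 m/s, Re = 3.02×10^5, f = 0.01787, h_f = 3.50 m ≈ 3.80 m ✓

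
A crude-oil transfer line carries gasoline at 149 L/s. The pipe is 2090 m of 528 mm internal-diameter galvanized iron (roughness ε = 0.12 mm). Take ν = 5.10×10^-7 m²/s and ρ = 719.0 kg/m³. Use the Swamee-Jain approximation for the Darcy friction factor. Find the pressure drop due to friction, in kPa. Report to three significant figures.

V = 4Q/(πD²) = 4·0.149/(π·0.528²) = 0.6805 m/s
Re = VD/ν = 0.6805·0.528/5.10×10^-7 = 7.05×10^5 → turbulent
ε/D = 0.12/528 = 2.27×10^-4
Swamee-Jain: f = 0.01537
h_f = f(L/D)V²/(2g) = 0.01537·(2090/0.528)·0.6805²/(2·9.81) = 1.436 m
Δp = ρg·h_f = 719.0·9.81·1.436 = 10.13 kPa

Δp ≈ 10.1 kPa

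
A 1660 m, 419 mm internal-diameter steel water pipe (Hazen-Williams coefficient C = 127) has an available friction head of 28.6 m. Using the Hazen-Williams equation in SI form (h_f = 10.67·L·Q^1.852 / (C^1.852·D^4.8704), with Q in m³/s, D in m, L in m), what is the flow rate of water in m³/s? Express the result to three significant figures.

Rearranging: Q = [h_f·C^1.852·D^4.8704 / (10.67·L)]^(1/1.852)
Q = [28.6·127^1.852·0.419^4.8704 / (10.67·1660)]^0.540 = 0.4007 m³/s

Q ≈ 0.401 m³/s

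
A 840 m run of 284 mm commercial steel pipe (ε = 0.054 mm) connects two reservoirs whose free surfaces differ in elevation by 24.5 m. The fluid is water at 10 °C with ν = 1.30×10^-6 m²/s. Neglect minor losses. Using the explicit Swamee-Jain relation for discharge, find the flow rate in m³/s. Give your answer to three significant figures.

Swamee-Jain (Type II): Q = -0.965·√(gD⁵h_f/L)·ln[ε/(3.7D) + √(3.17ν²L/(gD³h_f))]
√(gD⁵h_f/L) = √(9.81·0.284⁵·24.5/840) = 0.02299
ε/(3.7D) = 5.14×10^-5; √(3.17ν²L/(gD³h_f)) = 2.86×10^-5
Q = -0.965·0.02299·ln(7.998×10^-5) = 0.2093 m³/s
Check: V = 3.30 m/s, Re = 7.22×10^5, f = 0.01497, h_f = 24.6 m ≈ 24.5 m ✓

Q ≈ 0.209 m³/s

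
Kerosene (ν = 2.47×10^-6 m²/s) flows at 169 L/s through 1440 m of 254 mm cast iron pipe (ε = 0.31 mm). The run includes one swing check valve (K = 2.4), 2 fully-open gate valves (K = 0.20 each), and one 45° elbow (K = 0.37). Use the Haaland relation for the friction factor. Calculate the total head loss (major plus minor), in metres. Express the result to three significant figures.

V = 4Q/(πD²) = 3.335 m/s; V²/2g = 0.5670 m
Re = 3.43×10^5, ε/D = 0.00122 → f = 0.02132 (Haaland)
Major: h_f = f(L/D)·V²/2g = 0.02132·5669·0.5670 = 68.52 m
Minor: ΣK = 3.17; h_m = ΣK·V²/2g = 1.797 m
Total H_L = 68.52 + 1.797 = 70.32 m

H_L ≈ 70.3 m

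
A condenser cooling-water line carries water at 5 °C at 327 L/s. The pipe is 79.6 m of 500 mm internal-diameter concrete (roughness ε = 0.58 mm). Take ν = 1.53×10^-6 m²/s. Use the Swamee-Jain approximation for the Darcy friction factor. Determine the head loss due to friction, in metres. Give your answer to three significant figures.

V = 4Q/(πD²) = 4·0.327/(π·0.500²) = 1.665 m/s
Re = VD/ν = 1.665·0.500/1.53×10^-6 = 5.44×10^5 → turbulent
ε/D = 0.58/500 = 0.00116
Swamee-Jain: f = 0.02098
h_f = f(L/D)V²/(2g) = 0.02098·(79.6/0.500)·1.665²/(2·9.81) = 0.4721 m

h_f ≈ 0.472 m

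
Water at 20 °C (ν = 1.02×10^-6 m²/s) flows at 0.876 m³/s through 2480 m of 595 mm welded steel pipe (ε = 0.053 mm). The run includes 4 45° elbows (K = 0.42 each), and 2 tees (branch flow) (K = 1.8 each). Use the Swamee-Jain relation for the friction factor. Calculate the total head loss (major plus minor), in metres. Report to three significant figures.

H_L ≈ 29.6 m

V = 4Q/(πD²) = 3.151 m/s; V²/2g = 0.5059 m
Re = 1.84×10^6, ε/D = 8.91×10^-5 → f = 0.01275 (Swamee-Jain)
Major: h_f = f(L/D)·V²/2g = 0.01275·4168·0.5059 = 26.88 m
Minor: ΣK = 5.28; h_m = ΣK·V²/2g = 2.671 m
Total H_L = 26.88 + 2.671 = 29.55 m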